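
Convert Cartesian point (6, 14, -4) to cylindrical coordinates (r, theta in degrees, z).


r = sqrt(6^2 + 14^2) = 15.2315
theta = atan2(14, 6) = 66.8014 deg
z = -4

r = 15.2315, theta = 66.8014 deg, z = -4


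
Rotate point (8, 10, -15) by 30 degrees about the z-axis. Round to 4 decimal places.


x' = 8*cos(30) - 10*sin(30) = 1.9282
y' = 8*sin(30) + 10*cos(30) = 12.6603
z' = -15

(1.9282, 12.6603, -15)


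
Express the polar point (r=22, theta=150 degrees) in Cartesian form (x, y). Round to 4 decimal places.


x = 22 * cos(150) = -19.0526
y = 22 * sin(150) = 11

(-19.0526, 11)


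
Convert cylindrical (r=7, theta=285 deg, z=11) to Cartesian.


x = 7 * cos(285) = 1.8117
y = 7 * sin(285) = -6.7615
z = 11

(1.8117, -6.7615, 11)


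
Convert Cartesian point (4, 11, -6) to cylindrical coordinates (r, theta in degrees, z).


r = sqrt(4^2 + 11^2) = 11.7047
theta = atan2(11, 4) = 70.0169 deg
z = -6

r = 11.7047, theta = 70.0169 deg, z = -6


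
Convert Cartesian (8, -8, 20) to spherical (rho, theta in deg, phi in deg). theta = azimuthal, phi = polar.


rho = sqrt(8^2 + (-8)^2 + 20^2) = 22.9783
theta = atan2(-8, 8) = 315 deg
phi = acos(20/22.9783) = 29.4962 deg

rho = 22.9783, theta = 315 deg, phi = 29.4962 deg


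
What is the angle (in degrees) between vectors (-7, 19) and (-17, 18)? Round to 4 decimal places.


dot = -7*-17 + 19*18 = 461
|u| = 20.2485, |v| = 24.7588
cos(angle) = 0.9196
angle = 23.1386 degrees

23.1386 degrees


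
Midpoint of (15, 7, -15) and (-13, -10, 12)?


Midpoint = ((15+-13)/2, (7+-10)/2, (-15+12)/2) = (1, -1.5, -1.5)

(1, -1.5, -1.5)


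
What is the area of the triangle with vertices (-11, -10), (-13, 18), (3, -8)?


Area = |x1(y2-y3) + x2(y3-y1) + x3(y1-y2)| / 2
= |-11*(18--8) + -13*(-8--10) + 3*(-10-18)| / 2
= 198

198


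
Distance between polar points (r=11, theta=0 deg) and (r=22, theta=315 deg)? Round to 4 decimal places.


d = sqrt(r1^2 + r2^2 - 2*r1*r2*cos(t2-t1))
d = sqrt(11^2 + 22^2 - 2*11*22*cos(315-0)) = 16.2099

16.2099


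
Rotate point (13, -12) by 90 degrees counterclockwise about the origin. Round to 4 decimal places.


x' = 13*cos(90) - -12*sin(90) = 12
y' = 13*sin(90) + -12*cos(90) = 13

(12, 13)


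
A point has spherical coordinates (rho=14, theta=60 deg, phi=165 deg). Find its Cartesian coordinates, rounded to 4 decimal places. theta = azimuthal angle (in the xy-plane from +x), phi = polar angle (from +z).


x = 14 * sin(165) * cos(60) = 1.8117
y = 14 * sin(165) * sin(60) = 3.138
z = 14 * cos(165) = -13.523

(1.8117, 3.138, -13.523)


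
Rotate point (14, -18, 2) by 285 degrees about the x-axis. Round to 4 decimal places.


x' = 14
y' = -18*cos(285) - 2*sin(285) = -2.7269
z' = -18*sin(285) + 2*cos(285) = 17.9043

(14, -2.7269, 17.9043)


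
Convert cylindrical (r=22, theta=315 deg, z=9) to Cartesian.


x = 22 * cos(315) = 15.5563
y = 22 * sin(315) = -15.5563
z = 9

(15.5563, -15.5563, 9)


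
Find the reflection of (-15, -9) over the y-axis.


Reflection across y-axis: (x, y) -> (-x, y)
(-15, -9) -> (15, -9)

(15, -9)


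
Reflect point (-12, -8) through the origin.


Reflection through origin: (x, y) -> (-x, -y)
(-12, -8) -> (12, 8)

(12, 8)


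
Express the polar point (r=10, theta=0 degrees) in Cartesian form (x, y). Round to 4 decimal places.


x = 10 * cos(0) = 10
y = 10 * sin(0) = 0

(10, 0)


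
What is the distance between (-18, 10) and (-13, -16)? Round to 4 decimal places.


d = sqrt((-13--18)^2 + (-16-10)^2) = 26.4764

26.4764


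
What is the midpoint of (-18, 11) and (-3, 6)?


Midpoint = ((-18+-3)/2, (11+6)/2) = (-10.5, 8.5)

(-10.5, 8.5)


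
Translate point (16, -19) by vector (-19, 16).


Translation: (x+dx, y+dy) = (16+-19, -19+16) = (-3, -3)

(-3, -3)


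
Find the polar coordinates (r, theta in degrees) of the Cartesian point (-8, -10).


r = sqrt((-8)^2 + (-10)^2) = 12.8062
theta = atan2(-10, -8) = 231.3402 degrees

r = 12.8062, theta = 231.3402 degrees


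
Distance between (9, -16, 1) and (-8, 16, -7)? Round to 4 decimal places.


d = sqrt((-8-9)^2 + (16--16)^2 + (-7-1)^2) = 37.108

37.108


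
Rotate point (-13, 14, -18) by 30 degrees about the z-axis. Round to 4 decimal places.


x' = -13*cos(30) - 14*sin(30) = -18.2583
y' = -13*sin(30) + 14*cos(30) = 5.6244
z' = -18

(-18.2583, 5.6244, -18)


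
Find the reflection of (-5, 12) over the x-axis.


Reflection across x-axis: (x, y) -> (x, -y)
(-5, 12) -> (-5, -12)

(-5, -12)


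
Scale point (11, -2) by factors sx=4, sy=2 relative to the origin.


Scaling: (x*sx, y*sy) = (11*4, -2*2) = (44, -4)

(44, -4)


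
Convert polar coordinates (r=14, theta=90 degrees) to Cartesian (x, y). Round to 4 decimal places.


x = 14 * cos(90) = 0
y = 14 * sin(90) = 14

(0, 14)


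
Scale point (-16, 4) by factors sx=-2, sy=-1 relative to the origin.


Scaling: (x*sx, y*sy) = (-16*-2, 4*-1) = (32, -4)

(32, -4)


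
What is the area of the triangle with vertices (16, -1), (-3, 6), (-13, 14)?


Area = |x1(y2-y3) + x2(y3-y1) + x3(y1-y2)| / 2
= |16*(6-14) + -3*(14--1) + -13*(-1-6)| / 2
= 41

41


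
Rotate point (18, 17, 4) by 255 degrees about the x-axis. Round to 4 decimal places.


x' = 18
y' = 17*cos(255) - 4*sin(255) = -0.5362
z' = 17*sin(255) + 4*cos(255) = -17.456

(18, -0.5362, -17.456)


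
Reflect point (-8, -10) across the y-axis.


Reflection across y-axis: (x, y) -> (-x, y)
(-8, -10) -> (8, -10)

(8, -10)


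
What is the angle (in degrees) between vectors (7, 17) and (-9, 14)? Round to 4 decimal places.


dot = 7*-9 + 17*14 = 175
|u| = 18.3848, |v| = 16.6433
cos(angle) = 0.5719
angle = 55.1154 degrees

55.1154 degrees


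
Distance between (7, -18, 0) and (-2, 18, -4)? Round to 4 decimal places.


d = sqrt((-2-7)^2 + (18--18)^2 + (-4-0)^2) = 37.3229

37.3229


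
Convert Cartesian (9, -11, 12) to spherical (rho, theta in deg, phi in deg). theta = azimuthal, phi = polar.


rho = sqrt(9^2 + (-11)^2 + 12^2) = 18.6011
theta = atan2(-11, 9) = 309.2894 deg
phi = acos(12/18.6011) = 49.825 deg

rho = 18.6011, theta = 309.2894 deg, phi = 49.825 deg


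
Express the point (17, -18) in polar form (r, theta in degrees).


r = sqrt(17^2 + (-18)^2) = 24.7588
theta = atan2(-18, 17) = 313.3634 degrees

r = 24.7588, theta = 313.3634 degrees


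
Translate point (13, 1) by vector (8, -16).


Translation: (x+dx, y+dy) = (13+8, 1+-16) = (21, -15)

(21, -15)


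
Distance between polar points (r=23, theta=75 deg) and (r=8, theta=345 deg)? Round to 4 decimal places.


d = sqrt(r1^2 + r2^2 - 2*r1*r2*cos(t2-t1))
d = sqrt(23^2 + 8^2 - 2*23*8*cos(345-75)) = 24.3516

24.3516


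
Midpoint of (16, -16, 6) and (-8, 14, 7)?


Midpoint = ((16+-8)/2, (-16+14)/2, (6+7)/2) = (4, -1, 6.5)

(4, -1, 6.5)


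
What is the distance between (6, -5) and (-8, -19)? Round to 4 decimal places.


d = sqrt((-8-6)^2 + (-19--5)^2) = 19.799

19.799


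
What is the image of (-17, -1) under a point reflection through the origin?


Reflection through origin: (x, y) -> (-x, -y)
(-17, -1) -> (17, 1)

(17, 1)


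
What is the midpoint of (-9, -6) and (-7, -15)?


Midpoint = ((-9+-7)/2, (-6+-15)/2) = (-8, -10.5)

(-8, -10.5)


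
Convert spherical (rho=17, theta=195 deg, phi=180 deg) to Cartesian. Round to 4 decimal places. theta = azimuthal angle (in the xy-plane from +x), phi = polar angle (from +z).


x = 17 * sin(180) * cos(195) = 0
y = 17 * sin(180) * sin(195) = 0
z = 17 * cos(180) = -17

(0, 0, -17)


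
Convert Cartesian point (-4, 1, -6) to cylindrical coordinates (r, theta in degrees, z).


r = sqrt((-4)^2 + 1^2) = 4.1231
theta = atan2(1, -4) = 165.9638 deg
z = -6

r = 4.1231, theta = 165.9638 deg, z = -6


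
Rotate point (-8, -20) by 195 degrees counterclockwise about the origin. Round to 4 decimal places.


x' = -8*cos(195) - -20*sin(195) = 2.551
y' = -8*sin(195) + -20*cos(195) = 21.3891

(2.551, 21.3891)


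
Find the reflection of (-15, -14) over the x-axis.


Reflection across x-axis: (x, y) -> (x, -y)
(-15, -14) -> (-15, 14)

(-15, 14)


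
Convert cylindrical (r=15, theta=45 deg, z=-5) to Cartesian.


x = 15 * cos(45) = 10.6066
y = 15 * sin(45) = 10.6066
z = -5

(10.6066, 10.6066, -5)


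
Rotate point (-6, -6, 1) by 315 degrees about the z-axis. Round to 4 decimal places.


x' = -6*cos(315) - -6*sin(315) = -8.4853
y' = -6*sin(315) + -6*cos(315) = 0
z' = 1

(-8.4853, 0, 1)


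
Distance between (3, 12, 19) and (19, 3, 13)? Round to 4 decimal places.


d = sqrt((19-3)^2 + (3-12)^2 + (13-19)^2) = 19.3132

19.3132


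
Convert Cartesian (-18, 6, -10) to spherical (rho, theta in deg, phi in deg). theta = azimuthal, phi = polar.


rho = sqrt((-18)^2 + 6^2 + (-10)^2) = 21.4476
theta = atan2(6, -18) = 161.5651 deg
phi = acos(-10/21.4476) = 117.7913 deg

rho = 21.4476, theta = 161.5651 deg, phi = 117.7913 deg


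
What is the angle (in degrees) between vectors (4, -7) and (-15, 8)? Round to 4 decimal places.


dot = 4*-15 + -7*8 = -116
|u| = 8.0623, |v| = 17
cos(angle) = -0.8464
angle = 147.8174 degrees

147.8174 degrees


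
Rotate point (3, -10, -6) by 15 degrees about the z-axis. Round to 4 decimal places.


x' = 3*cos(15) - -10*sin(15) = 5.486
y' = 3*sin(15) + -10*cos(15) = -8.8828
z' = -6

(5.486, -8.8828, -6)


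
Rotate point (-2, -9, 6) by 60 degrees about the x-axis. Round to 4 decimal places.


x' = -2
y' = -9*cos(60) - 6*sin(60) = -9.6962
z' = -9*sin(60) + 6*cos(60) = -4.7942

(-2, -9.6962, -4.7942)


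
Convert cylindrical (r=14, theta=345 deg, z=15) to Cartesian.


x = 14 * cos(345) = 13.523
y = 14 * sin(345) = -3.6235
z = 15

(13.523, -3.6235, 15)


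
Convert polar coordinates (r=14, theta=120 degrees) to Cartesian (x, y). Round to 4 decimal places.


x = 14 * cos(120) = -7
y = 14 * sin(120) = 12.1244

(-7, 12.1244)


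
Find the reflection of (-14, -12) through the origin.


Reflection through origin: (x, y) -> (-x, -y)
(-14, -12) -> (14, 12)

(14, 12)


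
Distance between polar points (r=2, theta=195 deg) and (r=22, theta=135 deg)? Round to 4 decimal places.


d = sqrt(r1^2 + r2^2 - 2*r1*r2*cos(t2-t1))
d = sqrt(2^2 + 22^2 - 2*2*22*cos(135-195)) = 21.0713

21.0713


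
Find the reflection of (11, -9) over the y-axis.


Reflection across y-axis: (x, y) -> (-x, y)
(11, -9) -> (-11, -9)

(-11, -9)


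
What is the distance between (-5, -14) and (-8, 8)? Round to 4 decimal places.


d = sqrt((-8--5)^2 + (8--14)^2) = 22.2036

22.2036


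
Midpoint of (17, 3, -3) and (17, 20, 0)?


Midpoint = ((17+17)/2, (3+20)/2, (-3+0)/2) = (17, 11.5, -1.5)

(17, 11.5, -1.5)


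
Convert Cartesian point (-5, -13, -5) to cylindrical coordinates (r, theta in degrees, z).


r = sqrt((-5)^2 + (-13)^2) = 13.9284
theta = atan2(-13, -5) = 248.9625 deg
z = -5

r = 13.9284, theta = 248.9625 deg, z = -5


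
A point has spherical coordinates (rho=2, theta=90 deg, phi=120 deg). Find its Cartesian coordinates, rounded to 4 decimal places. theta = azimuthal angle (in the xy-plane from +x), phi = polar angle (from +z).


x = 2 * sin(120) * cos(90) = 0
y = 2 * sin(120) * sin(90) = 1.7321
z = 2 * cos(120) = -1

(0, 1.7321, -1)


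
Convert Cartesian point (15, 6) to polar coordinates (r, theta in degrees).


r = sqrt(15^2 + 6^2) = 16.1555
theta = atan2(6, 15) = 21.8014 degrees

r = 16.1555, theta = 21.8014 degrees


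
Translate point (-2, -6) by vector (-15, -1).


Translation: (x+dx, y+dy) = (-2+-15, -6+-1) = (-17, -7)

(-17, -7)


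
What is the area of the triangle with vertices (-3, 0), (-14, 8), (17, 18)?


Area = |x1(y2-y3) + x2(y3-y1) + x3(y1-y2)| / 2
= |-3*(8-18) + -14*(18-0) + 17*(0-8)| / 2
= 179

179


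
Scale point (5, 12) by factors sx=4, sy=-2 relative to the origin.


Scaling: (x*sx, y*sy) = (5*4, 12*-2) = (20, -24)

(20, -24)


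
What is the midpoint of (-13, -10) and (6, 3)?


Midpoint = ((-13+6)/2, (-10+3)/2) = (-3.5, -3.5)

(-3.5, -3.5)


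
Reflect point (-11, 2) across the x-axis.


Reflection across x-axis: (x, y) -> (x, -y)
(-11, 2) -> (-11, -2)

(-11, -2)


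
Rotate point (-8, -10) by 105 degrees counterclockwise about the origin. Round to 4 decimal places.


x' = -8*cos(105) - -10*sin(105) = 11.7298
y' = -8*sin(105) + -10*cos(105) = -5.1392

(11.7298, -5.1392)


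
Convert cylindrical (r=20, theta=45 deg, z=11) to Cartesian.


x = 20 * cos(45) = 14.1421
y = 20 * sin(45) = 14.1421
z = 11

(14.1421, 14.1421, 11)


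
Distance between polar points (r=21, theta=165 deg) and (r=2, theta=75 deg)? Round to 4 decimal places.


d = sqrt(r1^2 + r2^2 - 2*r1*r2*cos(t2-t1))
d = sqrt(21^2 + 2^2 - 2*21*2*cos(75-165)) = 21.095

21.095


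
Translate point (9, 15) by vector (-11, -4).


Translation: (x+dx, y+dy) = (9+-11, 15+-4) = (-2, 11)

(-2, 11)


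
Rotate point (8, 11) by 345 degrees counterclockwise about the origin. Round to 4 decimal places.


x' = 8*cos(345) - 11*sin(345) = 10.5744
y' = 8*sin(345) + 11*cos(345) = 8.5546

(10.5744, 8.5546)


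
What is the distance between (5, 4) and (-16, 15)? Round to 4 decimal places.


d = sqrt((-16-5)^2 + (15-4)^2) = 23.7065

23.7065


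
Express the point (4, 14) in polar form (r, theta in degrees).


r = sqrt(4^2 + 14^2) = 14.5602
theta = atan2(14, 4) = 74.0546 degrees

r = 14.5602, theta = 74.0546 degrees


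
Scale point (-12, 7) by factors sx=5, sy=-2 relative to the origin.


Scaling: (x*sx, y*sy) = (-12*5, 7*-2) = (-60, -14)

(-60, -14)


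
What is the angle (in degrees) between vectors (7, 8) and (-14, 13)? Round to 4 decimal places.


dot = 7*-14 + 8*13 = 6
|u| = 10.6301, |v| = 19.105
cos(angle) = 0.0295
angle = 88.307 degrees

88.307 degrees


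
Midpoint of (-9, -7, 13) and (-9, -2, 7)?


Midpoint = ((-9+-9)/2, (-7+-2)/2, (13+7)/2) = (-9, -4.5, 10)

(-9, -4.5, 10)


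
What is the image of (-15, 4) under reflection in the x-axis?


Reflection across x-axis: (x, y) -> (x, -y)
(-15, 4) -> (-15, -4)

(-15, -4)


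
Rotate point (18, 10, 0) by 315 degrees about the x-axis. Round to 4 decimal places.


x' = 18
y' = 10*cos(315) - 0*sin(315) = 7.0711
z' = 10*sin(315) + 0*cos(315) = -7.0711

(18, 7.0711, -7.0711)


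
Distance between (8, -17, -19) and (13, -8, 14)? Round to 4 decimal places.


d = sqrt((13-8)^2 + (-8--17)^2 + (14--19)^2) = 34.5688

34.5688


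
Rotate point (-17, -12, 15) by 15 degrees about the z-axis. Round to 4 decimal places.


x' = -17*cos(15) - -12*sin(15) = -13.3149
y' = -17*sin(15) + -12*cos(15) = -15.991
z' = 15

(-13.3149, -15.991, 15)


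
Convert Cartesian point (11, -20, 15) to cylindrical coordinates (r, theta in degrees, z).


r = sqrt(11^2 + (-20)^2) = 22.8254
theta = atan2(-20, 11) = 298.8108 deg
z = 15

r = 22.8254, theta = 298.8108 deg, z = 15


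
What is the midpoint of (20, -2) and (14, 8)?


Midpoint = ((20+14)/2, (-2+8)/2) = (17, 3)

(17, 3)


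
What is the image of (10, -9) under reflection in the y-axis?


Reflection across y-axis: (x, y) -> (-x, y)
(10, -9) -> (-10, -9)

(-10, -9)


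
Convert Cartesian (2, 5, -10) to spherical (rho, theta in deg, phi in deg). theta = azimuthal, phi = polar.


rho = sqrt(2^2 + 5^2 + (-10)^2) = 11.3578
theta = atan2(5, 2) = 68.1986 deg
phi = acos(-10/11.3578) = 151.6968 deg

rho = 11.3578, theta = 68.1986 deg, phi = 151.6968 deg


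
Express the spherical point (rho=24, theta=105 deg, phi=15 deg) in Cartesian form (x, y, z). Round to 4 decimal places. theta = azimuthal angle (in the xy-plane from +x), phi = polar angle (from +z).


x = 24 * sin(15) * cos(105) = -1.6077
y = 24 * sin(15) * sin(105) = 6
z = 24 * cos(15) = 23.1822

(-1.6077, 6, 23.1822)


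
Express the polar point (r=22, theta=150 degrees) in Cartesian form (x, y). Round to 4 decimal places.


x = 22 * cos(150) = -19.0526
y = 22 * sin(150) = 11

(-19.0526, 11)


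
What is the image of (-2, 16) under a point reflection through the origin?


Reflection through origin: (x, y) -> (-x, -y)
(-2, 16) -> (2, -16)

(2, -16)


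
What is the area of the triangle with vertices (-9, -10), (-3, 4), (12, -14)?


Area = |x1(y2-y3) + x2(y3-y1) + x3(y1-y2)| / 2
= |-9*(4--14) + -3*(-14--10) + 12*(-10-4)| / 2
= 159

159


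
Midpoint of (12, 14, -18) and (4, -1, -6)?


Midpoint = ((12+4)/2, (14+-1)/2, (-18+-6)/2) = (8, 6.5, -12)

(8, 6.5, -12)


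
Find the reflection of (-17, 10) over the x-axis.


Reflection across x-axis: (x, y) -> (x, -y)
(-17, 10) -> (-17, -10)

(-17, -10)


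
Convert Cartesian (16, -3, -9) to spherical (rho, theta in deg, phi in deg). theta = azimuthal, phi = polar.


rho = sqrt(16^2 + (-3)^2 + (-9)^2) = 18.6011
theta = atan2(-3, 16) = 349.3803 deg
phi = acos(-9/18.6011) = 118.9367 deg

rho = 18.6011, theta = 349.3803 deg, phi = 118.9367 deg


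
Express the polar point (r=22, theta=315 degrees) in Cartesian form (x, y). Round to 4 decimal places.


x = 22 * cos(315) = 15.5563
y = 22 * sin(315) = -15.5563

(15.5563, -15.5563)


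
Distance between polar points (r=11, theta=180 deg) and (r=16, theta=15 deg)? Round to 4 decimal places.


d = sqrt(r1^2 + r2^2 - 2*r1*r2*cos(t2-t1))
d = sqrt(11^2 + 16^2 - 2*11*16*cos(15-180)) = 26.777

26.777


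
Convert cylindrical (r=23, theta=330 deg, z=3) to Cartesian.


x = 23 * cos(330) = 19.9186
y = 23 * sin(330) = -11.5
z = 3

(19.9186, -11.5, 3)


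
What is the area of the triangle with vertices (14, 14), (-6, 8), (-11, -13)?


Area = |x1(y2-y3) + x2(y3-y1) + x3(y1-y2)| / 2
= |14*(8--13) + -6*(-13-14) + -11*(14-8)| / 2
= 195

195


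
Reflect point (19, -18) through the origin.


Reflection through origin: (x, y) -> (-x, -y)
(19, -18) -> (-19, 18)

(-19, 18)


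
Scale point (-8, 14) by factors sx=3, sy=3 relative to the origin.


Scaling: (x*sx, y*sy) = (-8*3, 14*3) = (-24, 42)

(-24, 42)


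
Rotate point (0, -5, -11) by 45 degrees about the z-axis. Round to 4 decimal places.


x' = 0*cos(45) - -5*sin(45) = 3.5355
y' = 0*sin(45) + -5*cos(45) = -3.5355
z' = -11

(3.5355, -3.5355, -11)


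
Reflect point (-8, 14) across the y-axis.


Reflection across y-axis: (x, y) -> (-x, y)
(-8, 14) -> (8, 14)

(8, 14)


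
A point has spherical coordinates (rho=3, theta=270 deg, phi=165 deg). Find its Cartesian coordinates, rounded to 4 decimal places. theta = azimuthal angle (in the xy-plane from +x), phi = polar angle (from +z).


x = 3 * sin(165) * cos(270) = 0
y = 3 * sin(165) * sin(270) = -0.7765
z = 3 * cos(165) = -2.8978

(0, -0.7765, -2.8978)


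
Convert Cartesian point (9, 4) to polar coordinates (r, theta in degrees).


r = sqrt(9^2 + 4^2) = 9.8489
theta = atan2(4, 9) = 23.9625 degrees

r = 9.8489, theta = 23.9625 degrees


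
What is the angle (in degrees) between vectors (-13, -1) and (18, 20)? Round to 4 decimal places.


dot = -13*18 + -1*20 = -254
|u| = 13.0384, |v| = 26.9072
cos(angle) = -0.724
angle = 136.3859 degrees

136.3859 degrees


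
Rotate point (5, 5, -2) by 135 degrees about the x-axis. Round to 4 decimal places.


x' = 5
y' = 5*cos(135) - -2*sin(135) = -2.1213
z' = 5*sin(135) + -2*cos(135) = 4.9497

(5, -2.1213, 4.9497)


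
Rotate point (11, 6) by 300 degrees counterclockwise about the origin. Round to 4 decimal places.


x' = 11*cos(300) - 6*sin(300) = 10.6962
y' = 11*sin(300) + 6*cos(300) = -6.5263

(10.6962, -6.5263)


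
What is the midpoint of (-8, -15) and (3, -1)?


Midpoint = ((-8+3)/2, (-15+-1)/2) = (-2.5, -8)

(-2.5, -8)


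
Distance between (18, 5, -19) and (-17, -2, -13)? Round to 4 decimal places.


d = sqrt((-17-18)^2 + (-2-5)^2 + (-13--19)^2) = 36.1939

36.1939


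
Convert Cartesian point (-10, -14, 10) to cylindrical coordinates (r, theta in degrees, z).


r = sqrt((-10)^2 + (-14)^2) = 17.2047
theta = atan2(-14, -10) = 234.4623 deg
z = 10

r = 17.2047, theta = 234.4623 deg, z = 10


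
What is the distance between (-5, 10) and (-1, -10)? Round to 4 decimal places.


d = sqrt((-1--5)^2 + (-10-10)^2) = 20.3961

20.3961


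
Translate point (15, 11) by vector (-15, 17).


Translation: (x+dx, y+dy) = (15+-15, 11+17) = (0, 28)

(0, 28)


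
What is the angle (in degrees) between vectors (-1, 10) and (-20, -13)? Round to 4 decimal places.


dot = -1*-20 + 10*-13 = -110
|u| = 10.0499, |v| = 23.8537
cos(angle) = -0.4589
angle = 117.3133 degrees

117.3133 degrees


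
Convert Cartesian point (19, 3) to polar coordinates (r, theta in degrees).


r = sqrt(19^2 + 3^2) = 19.2354
theta = atan2(3, 19) = 8.9726 degrees

r = 19.2354, theta = 8.9726 degrees


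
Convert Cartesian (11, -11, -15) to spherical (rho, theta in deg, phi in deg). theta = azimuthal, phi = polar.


rho = sqrt(11^2 + (-11)^2 + (-15)^2) = 21.6102
theta = atan2(-11, 11) = 315 deg
phi = acos(-15/21.6102) = 133.9569 deg

rho = 21.6102, theta = 315 deg, phi = 133.9569 deg


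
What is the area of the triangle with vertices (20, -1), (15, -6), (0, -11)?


Area = |x1(y2-y3) + x2(y3-y1) + x3(y1-y2)| / 2
= |20*(-6--11) + 15*(-11--1) + 0*(-1--6)| / 2
= 25

25


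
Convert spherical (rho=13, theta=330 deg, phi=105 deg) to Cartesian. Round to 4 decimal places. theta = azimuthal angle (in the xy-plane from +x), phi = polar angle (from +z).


x = 13 * sin(105) * cos(330) = 10.8747
y = 13 * sin(105) * sin(330) = -6.2785
z = 13 * cos(105) = -3.3646

(10.8747, -6.2785, -3.3646)


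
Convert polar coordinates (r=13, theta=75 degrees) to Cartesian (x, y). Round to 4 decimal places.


x = 13 * cos(75) = 3.3646
y = 13 * sin(75) = 12.557

(3.3646, 12.557)


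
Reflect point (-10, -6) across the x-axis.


Reflection across x-axis: (x, y) -> (x, -y)
(-10, -6) -> (-10, 6)

(-10, 6)


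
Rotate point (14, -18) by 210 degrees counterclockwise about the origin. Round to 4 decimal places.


x' = 14*cos(210) - -18*sin(210) = -21.1244
y' = 14*sin(210) + -18*cos(210) = 8.5885

(-21.1244, 8.5885)


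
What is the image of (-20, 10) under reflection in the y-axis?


Reflection across y-axis: (x, y) -> (-x, y)
(-20, 10) -> (20, 10)

(20, 10)


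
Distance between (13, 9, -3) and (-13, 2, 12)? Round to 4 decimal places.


d = sqrt((-13-13)^2 + (2-9)^2 + (12--3)^2) = 30.8221

30.8221


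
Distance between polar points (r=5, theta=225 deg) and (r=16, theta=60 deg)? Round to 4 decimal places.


d = sqrt(r1^2 + r2^2 - 2*r1*r2*cos(t2-t1))
d = sqrt(5^2 + 16^2 - 2*5*16*cos(60-225)) = 20.8698

20.8698


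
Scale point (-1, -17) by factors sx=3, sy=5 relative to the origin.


Scaling: (x*sx, y*sy) = (-1*3, -17*5) = (-3, -85)

(-3, -85)


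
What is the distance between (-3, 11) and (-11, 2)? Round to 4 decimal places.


d = sqrt((-11--3)^2 + (2-11)^2) = 12.0416

12.0416


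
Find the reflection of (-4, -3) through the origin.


Reflection through origin: (x, y) -> (-x, -y)
(-4, -3) -> (4, 3)

(4, 3)


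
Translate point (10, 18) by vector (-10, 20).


Translation: (x+dx, y+dy) = (10+-10, 18+20) = (0, 38)

(0, 38)


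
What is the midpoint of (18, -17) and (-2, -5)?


Midpoint = ((18+-2)/2, (-17+-5)/2) = (8, -11)

(8, -11)


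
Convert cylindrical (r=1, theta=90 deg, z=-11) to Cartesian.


x = 1 * cos(90) = 0
y = 1 * sin(90) = 1
z = -11

(0, 1, -11)


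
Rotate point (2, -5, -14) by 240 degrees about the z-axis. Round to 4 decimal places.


x' = 2*cos(240) - -5*sin(240) = -5.3301
y' = 2*sin(240) + -5*cos(240) = 0.7679
z' = -14

(-5.3301, 0.7679, -14)


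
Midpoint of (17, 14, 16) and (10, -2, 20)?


Midpoint = ((17+10)/2, (14+-2)/2, (16+20)/2) = (13.5, 6, 18)

(13.5, 6, 18)


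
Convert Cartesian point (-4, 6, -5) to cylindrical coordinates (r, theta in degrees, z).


r = sqrt((-4)^2 + 6^2) = 7.2111
theta = atan2(6, -4) = 123.6901 deg
z = -5

r = 7.2111, theta = 123.6901 deg, z = -5


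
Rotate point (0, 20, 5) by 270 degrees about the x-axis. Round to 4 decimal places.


x' = 0
y' = 20*cos(270) - 5*sin(270) = 5
z' = 20*sin(270) + 5*cos(270) = -20

(0, 5, -20)


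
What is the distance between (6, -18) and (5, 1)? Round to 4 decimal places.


d = sqrt((5-6)^2 + (1--18)^2) = 19.0263

19.0263


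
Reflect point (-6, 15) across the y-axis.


Reflection across y-axis: (x, y) -> (-x, y)
(-6, 15) -> (6, 15)

(6, 15)


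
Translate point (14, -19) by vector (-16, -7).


Translation: (x+dx, y+dy) = (14+-16, -19+-7) = (-2, -26)

(-2, -26)


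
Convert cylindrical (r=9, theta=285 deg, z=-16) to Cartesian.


x = 9 * cos(285) = 2.3294
y = 9 * sin(285) = -8.6933
z = -16

(2.3294, -8.6933, -16)


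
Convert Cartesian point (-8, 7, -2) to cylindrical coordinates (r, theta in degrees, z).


r = sqrt((-8)^2 + 7^2) = 10.6301
theta = atan2(7, -8) = 138.8141 deg
z = -2

r = 10.6301, theta = 138.8141 deg, z = -2


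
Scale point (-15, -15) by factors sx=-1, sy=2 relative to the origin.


Scaling: (x*sx, y*sy) = (-15*-1, -15*2) = (15, -30)

(15, -30)


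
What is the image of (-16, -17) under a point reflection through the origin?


Reflection through origin: (x, y) -> (-x, -y)
(-16, -17) -> (16, 17)

(16, 17)


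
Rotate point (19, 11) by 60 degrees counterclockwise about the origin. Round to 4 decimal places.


x' = 19*cos(60) - 11*sin(60) = -0.0263
y' = 19*sin(60) + 11*cos(60) = 21.9545

(-0.0263, 21.9545)


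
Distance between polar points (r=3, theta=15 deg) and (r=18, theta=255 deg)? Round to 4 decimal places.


d = sqrt(r1^2 + r2^2 - 2*r1*r2*cos(t2-t1))
d = sqrt(3^2 + 18^2 - 2*3*18*cos(255-15)) = 19.6723

19.6723


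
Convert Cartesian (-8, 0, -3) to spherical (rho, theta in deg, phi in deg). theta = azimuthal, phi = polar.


rho = sqrt((-8)^2 + 0^2 + (-3)^2) = 8.544
theta = atan2(0, -8) = 180 deg
phi = acos(-3/8.544) = 110.556 deg

rho = 8.544, theta = 180 deg, phi = 110.556 deg


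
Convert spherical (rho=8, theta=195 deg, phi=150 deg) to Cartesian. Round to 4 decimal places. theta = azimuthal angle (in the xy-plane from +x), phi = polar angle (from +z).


x = 8 * sin(150) * cos(195) = -3.8637
y = 8 * sin(150) * sin(195) = -1.0353
z = 8 * cos(150) = -6.9282

(-3.8637, -1.0353, -6.9282)


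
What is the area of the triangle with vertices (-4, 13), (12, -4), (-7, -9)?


Area = |x1(y2-y3) + x2(y3-y1) + x3(y1-y2)| / 2
= |-4*(-4--9) + 12*(-9-13) + -7*(13--4)| / 2
= 201.5

201.5


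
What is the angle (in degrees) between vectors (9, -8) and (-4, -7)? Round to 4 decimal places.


dot = 9*-4 + -8*-7 = 20
|u| = 12.0416, |v| = 8.0623
cos(angle) = 0.206
angle = 78.1113 degrees

78.1113 degrees


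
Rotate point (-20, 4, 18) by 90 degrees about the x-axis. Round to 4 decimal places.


x' = -20
y' = 4*cos(90) - 18*sin(90) = -18
z' = 4*sin(90) + 18*cos(90) = 4

(-20, -18, 4)


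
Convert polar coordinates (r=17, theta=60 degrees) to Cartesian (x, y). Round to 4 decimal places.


x = 17 * cos(60) = 8.5
y = 17 * sin(60) = 14.7224

(8.5, 14.7224)


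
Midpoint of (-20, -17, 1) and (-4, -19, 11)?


Midpoint = ((-20+-4)/2, (-17+-19)/2, (1+11)/2) = (-12, -18, 6)

(-12, -18, 6)


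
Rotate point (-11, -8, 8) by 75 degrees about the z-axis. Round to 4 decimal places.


x' = -11*cos(75) - -8*sin(75) = 4.8804
y' = -11*sin(75) + -8*cos(75) = -12.6957
z' = 8

(4.8804, -12.6957, 8)


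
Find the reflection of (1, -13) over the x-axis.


Reflection across x-axis: (x, y) -> (x, -y)
(1, -13) -> (1, 13)

(1, 13)


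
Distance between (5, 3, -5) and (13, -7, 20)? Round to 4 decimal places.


d = sqrt((13-5)^2 + (-7-3)^2 + (20--5)^2) = 28.0891

28.0891


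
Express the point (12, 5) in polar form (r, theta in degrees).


r = sqrt(12^2 + 5^2) = 13
theta = atan2(5, 12) = 22.6199 degrees

r = 13, theta = 22.6199 degrees


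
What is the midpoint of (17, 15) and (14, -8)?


Midpoint = ((17+14)/2, (15+-8)/2) = (15.5, 3.5)

(15.5, 3.5)


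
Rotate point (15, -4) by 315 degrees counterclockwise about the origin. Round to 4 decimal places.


x' = 15*cos(315) - -4*sin(315) = 7.7782
y' = 15*sin(315) + -4*cos(315) = -13.435

(7.7782, -13.435)


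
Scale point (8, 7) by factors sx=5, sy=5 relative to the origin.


Scaling: (x*sx, y*sy) = (8*5, 7*5) = (40, 35)

(40, 35)


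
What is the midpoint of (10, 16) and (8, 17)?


Midpoint = ((10+8)/2, (16+17)/2) = (9, 16.5)

(9, 16.5)


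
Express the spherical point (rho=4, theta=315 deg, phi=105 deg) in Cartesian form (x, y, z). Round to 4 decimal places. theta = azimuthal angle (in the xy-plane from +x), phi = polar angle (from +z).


x = 4 * sin(105) * cos(315) = 2.7321
y = 4 * sin(105) * sin(315) = -2.7321
z = 4 * cos(105) = -1.0353

(2.7321, -2.7321, -1.0353)


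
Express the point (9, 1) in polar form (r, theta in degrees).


r = sqrt(9^2 + 1^2) = 9.0554
theta = atan2(1, 9) = 6.3402 degrees

r = 9.0554, theta = 6.3402 degrees


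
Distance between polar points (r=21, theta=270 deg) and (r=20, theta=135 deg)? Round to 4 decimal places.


d = sqrt(r1^2 + r2^2 - 2*r1*r2*cos(t2-t1))
d = sqrt(21^2 + 20^2 - 2*21*20*cos(135-270)) = 37.881

37.881


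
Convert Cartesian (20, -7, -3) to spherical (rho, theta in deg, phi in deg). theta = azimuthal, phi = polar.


rho = sqrt(20^2 + (-7)^2 + (-3)^2) = 21.4009
theta = atan2(-7, 20) = 340.71 deg
phi = acos(-3/21.4009) = 98.0583 deg

rho = 21.4009, theta = 340.71 deg, phi = 98.0583 deg


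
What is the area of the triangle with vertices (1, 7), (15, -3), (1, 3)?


Area = |x1(y2-y3) + x2(y3-y1) + x3(y1-y2)| / 2
= |1*(-3-3) + 15*(3-7) + 1*(7--3)| / 2
= 28

28


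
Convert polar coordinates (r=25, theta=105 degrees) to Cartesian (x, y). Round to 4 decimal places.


x = 25 * cos(105) = -6.4705
y = 25 * sin(105) = 24.1481

(-6.4705, 24.1481)


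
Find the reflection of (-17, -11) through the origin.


Reflection through origin: (x, y) -> (-x, -y)
(-17, -11) -> (17, 11)

(17, 11)


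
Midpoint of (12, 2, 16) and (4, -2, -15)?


Midpoint = ((12+4)/2, (2+-2)/2, (16+-15)/2) = (8, 0, 0.5)

(8, 0, 0.5)


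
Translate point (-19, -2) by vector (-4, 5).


Translation: (x+dx, y+dy) = (-19+-4, -2+5) = (-23, 3)

(-23, 3)


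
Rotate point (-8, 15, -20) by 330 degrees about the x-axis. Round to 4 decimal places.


x' = -8
y' = 15*cos(330) - -20*sin(330) = 2.9904
z' = 15*sin(330) + -20*cos(330) = -24.8205

(-8, 2.9904, -24.8205)


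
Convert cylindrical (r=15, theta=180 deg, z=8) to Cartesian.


x = 15 * cos(180) = -15
y = 15 * sin(180) = 0
z = 8

(-15, 0, 8)


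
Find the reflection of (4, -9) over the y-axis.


Reflection across y-axis: (x, y) -> (-x, y)
(4, -9) -> (-4, -9)

(-4, -9)


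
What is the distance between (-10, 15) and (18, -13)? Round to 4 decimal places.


d = sqrt((18--10)^2 + (-13-15)^2) = 39.598

39.598


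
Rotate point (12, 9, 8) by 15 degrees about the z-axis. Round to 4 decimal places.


x' = 12*cos(15) - 9*sin(15) = 9.2617
y' = 12*sin(15) + 9*cos(15) = 11.7992
z' = 8

(9.2617, 11.7992, 8)


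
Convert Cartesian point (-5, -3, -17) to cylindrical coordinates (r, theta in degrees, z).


r = sqrt((-5)^2 + (-3)^2) = 5.831
theta = atan2(-3, -5) = 210.9638 deg
z = -17

r = 5.831, theta = 210.9638 deg, z = -17


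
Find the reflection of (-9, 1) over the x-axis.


Reflection across x-axis: (x, y) -> (x, -y)
(-9, 1) -> (-9, -1)

(-9, -1)


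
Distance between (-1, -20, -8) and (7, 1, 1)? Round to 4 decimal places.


d = sqrt((7--1)^2 + (1--20)^2 + (1--8)^2) = 24.2074

24.2074


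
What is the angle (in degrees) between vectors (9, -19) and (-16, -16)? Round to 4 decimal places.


dot = 9*-16 + -19*-16 = 160
|u| = 21.0238, |v| = 22.6274
cos(angle) = 0.3363
angle = 70.3462 degrees

70.3462 degrees


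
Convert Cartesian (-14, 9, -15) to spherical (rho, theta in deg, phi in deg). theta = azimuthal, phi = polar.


rho = sqrt((-14)^2 + 9^2 + (-15)^2) = 22.4054
theta = atan2(9, -14) = 147.2648 deg
phi = acos(-15/22.4054) = 132.0272 deg

rho = 22.4054, theta = 147.2648 deg, phi = 132.0272 deg


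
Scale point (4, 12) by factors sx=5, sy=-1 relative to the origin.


Scaling: (x*sx, y*sy) = (4*5, 12*-1) = (20, -12)

(20, -12)


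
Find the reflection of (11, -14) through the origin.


Reflection through origin: (x, y) -> (-x, -y)
(11, -14) -> (-11, 14)

(-11, 14)


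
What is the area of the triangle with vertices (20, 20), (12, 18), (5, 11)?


Area = |x1(y2-y3) + x2(y3-y1) + x3(y1-y2)| / 2
= |20*(18-11) + 12*(11-20) + 5*(20-18)| / 2
= 21

21


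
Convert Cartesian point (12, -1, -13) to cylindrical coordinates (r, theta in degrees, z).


r = sqrt(12^2 + (-1)^2) = 12.0416
theta = atan2(-1, 12) = 355.2364 deg
z = -13

r = 12.0416, theta = 355.2364 deg, z = -13


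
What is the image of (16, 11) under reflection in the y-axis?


Reflection across y-axis: (x, y) -> (-x, y)
(16, 11) -> (-16, 11)

(-16, 11)


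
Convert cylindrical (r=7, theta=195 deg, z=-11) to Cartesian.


x = 7 * cos(195) = -6.7615
y = 7 * sin(195) = -1.8117
z = -11

(-6.7615, -1.8117, -11)


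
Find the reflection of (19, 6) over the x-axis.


Reflection across x-axis: (x, y) -> (x, -y)
(19, 6) -> (19, -6)

(19, -6)


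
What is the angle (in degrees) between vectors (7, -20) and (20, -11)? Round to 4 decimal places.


dot = 7*20 + -20*-11 = 360
|u| = 21.1896, |v| = 22.8254
cos(angle) = 0.7443
angle = 41.8992 degrees

41.8992 degrees


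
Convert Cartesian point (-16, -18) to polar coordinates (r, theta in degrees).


r = sqrt((-16)^2 + (-18)^2) = 24.0832
theta = atan2(-18, -16) = 228.3665 degrees

r = 24.0832, theta = 228.3665 degrees


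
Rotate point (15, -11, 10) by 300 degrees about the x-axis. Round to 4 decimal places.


x' = 15
y' = -11*cos(300) - 10*sin(300) = 3.1603
z' = -11*sin(300) + 10*cos(300) = 14.5263

(15, 3.1603, 14.5263)


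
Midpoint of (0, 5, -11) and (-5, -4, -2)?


Midpoint = ((0+-5)/2, (5+-4)/2, (-11+-2)/2) = (-2.5, 0.5, -6.5)

(-2.5, 0.5, -6.5)


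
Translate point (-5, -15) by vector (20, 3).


Translation: (x+dx, y+dy) = (-5+20, -15+3) = (15, -12)

(15, -12)


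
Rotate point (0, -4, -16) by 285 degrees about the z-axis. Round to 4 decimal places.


x' = 0*cos(285) - -4*sin(285) = -3.8637
y' = 0*sin(285) + -4*cos(285) = -1.0353
z' = -16

(-3.8637, -1.0353, -16)


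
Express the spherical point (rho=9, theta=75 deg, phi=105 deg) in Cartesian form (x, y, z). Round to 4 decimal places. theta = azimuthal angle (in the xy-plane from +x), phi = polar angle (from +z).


x = 9 * sin(105) * cos(75) = 2.25
y = 9 * sin(105) * sin(75) = 8.3971
z = 9 * cos(105) = -2.3294

(2.25, 8.3971, -2.3294)


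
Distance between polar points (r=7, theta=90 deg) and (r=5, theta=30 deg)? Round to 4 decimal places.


d = sqrt(r1^2 + r2^2 - 2*r1*r2*cos(t2-t1))
d = sqrt(7^2 + 5^2 - 2*7*5*cos(30-90)) = 6.245

6.245


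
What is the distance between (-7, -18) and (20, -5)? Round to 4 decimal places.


d = sqrt((20--7)^2 + (-5--18)^2) = 29.9666

29.9666


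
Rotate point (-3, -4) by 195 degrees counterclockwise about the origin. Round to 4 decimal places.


x' = -3*cos(195) - -4*sin(195) = 1.8625
y' = -3*sin(195) + -4*cos(195) = 4.6402

(1.8625, 4.6402)


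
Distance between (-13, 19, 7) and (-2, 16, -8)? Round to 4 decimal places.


d = sqrt((-2--13)^2 + (16-19)^2 + (-8-7)^2) = 18.8414

18.8414


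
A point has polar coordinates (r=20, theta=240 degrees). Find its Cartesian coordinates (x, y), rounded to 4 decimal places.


x = 20 * cos(240) = -10
y = 20 * sin(240) = -17.3205

(-10, -17.3205)


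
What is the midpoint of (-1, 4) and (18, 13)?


Midpoint = ((-1+18)/2, (4+13)/2) = (8.5, 8.5)

(8.5, 8.5)


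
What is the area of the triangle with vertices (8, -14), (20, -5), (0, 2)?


Area = |x1(y2-y3) + x2(y3-y1) + x3(y1-y2)| / 2
= |8*(-5-2) + 20*(2--14) + 0*(-14--5)| / 2
= 132

132


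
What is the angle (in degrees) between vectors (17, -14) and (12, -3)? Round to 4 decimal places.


dot = 17*12 + -14*-3 = 246
|u| = 22.0227, |v| = 12.3693
cos(angle) = 0.9031
angle = 25.4362 degrees

25.4362 degrees


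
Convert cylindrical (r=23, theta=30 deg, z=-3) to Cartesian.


x = 23 * cos(30) = 19.9186
y = 23 * sin(30) = 11.5
z = -3

(19.9186, 11.5, -3)


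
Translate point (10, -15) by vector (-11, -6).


Translation: (x+dx, y+dy) = (10+-11, -15+-6) = (-1, -21)

(-1, -21)


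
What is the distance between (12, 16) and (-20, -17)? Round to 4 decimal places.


d = sqrt((-20-12)^2 + (-17-16)^2) = 45.9674

45.9674


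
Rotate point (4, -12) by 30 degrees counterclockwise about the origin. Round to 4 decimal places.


x' = 4*cos(30) - -12*sin(30) = 9.4641
y' = 4*sin(30) + -12*cos(30) = -8.3923

(9.4641, -8.3923)


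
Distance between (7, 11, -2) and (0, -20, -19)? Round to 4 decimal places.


d = sqrt((0-7)^2 + (-20-11)^2 + (-19--2)^2) = 36.0416

36.0416


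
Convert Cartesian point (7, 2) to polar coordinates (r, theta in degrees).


r = sqrt(7^2 + 2^2) = 7.2801
theta = atan2(2, 7) = 15.9454 degrees

r = 7.2801, theta = 15.9454 degrees


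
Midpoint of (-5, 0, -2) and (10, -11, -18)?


Midpoint = ((-5+10)/2, (0+-11)/2, (-2+-18)/2) = (2.5, -5.5, -10)

(2.5, -5.5, -10)


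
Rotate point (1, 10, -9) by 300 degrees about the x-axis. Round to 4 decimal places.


x' = 1
y' = 10*cos(300) - -9*sin(300) = -2.7942
z' = 10*sin(300) + -9*cos(300) = -13.1603

(1, -2.7942, -13.1603)


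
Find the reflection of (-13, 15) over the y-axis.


Reflection across y-axis: (x, y) -> (-x, y)
(-13, 15) -> (13, 15)

(13, 15)


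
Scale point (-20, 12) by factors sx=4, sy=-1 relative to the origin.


Scaling: (x*sx, y*sy) = (-20*4, 12*-1) = (-80, -12)

(-80, -12)


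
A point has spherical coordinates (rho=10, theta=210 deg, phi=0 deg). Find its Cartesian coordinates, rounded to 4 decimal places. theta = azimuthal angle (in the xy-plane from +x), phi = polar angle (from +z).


x = 10 * sin(0) * cos(210) = 0
y = 10 * sin(0) * sin(210) = 0
z = 10 * cos(0) = 10

(0, 0, 10)


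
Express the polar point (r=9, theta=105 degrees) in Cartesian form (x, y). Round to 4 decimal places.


x = 9 * cos(105) = -2.3294
y = 9 * sin(105) = 8.6933

(-2.3294, 8.6933)


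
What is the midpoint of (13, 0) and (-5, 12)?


Midpoint = ((13+-5)/2, (0+12)/2) = (4, 6)

(4, 6)


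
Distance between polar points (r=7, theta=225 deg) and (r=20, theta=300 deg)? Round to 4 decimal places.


d = sqrt(r1^2 + r2^2 - 2*r1*r2*cos(t2-t1))
d = sqrt(7^2 + 20^2 - 2*7*20*cos(300-225)) = 19.4044

19.4044


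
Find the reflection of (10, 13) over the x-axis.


Reflection across x-axis: (x, y) -> (x, -y)
(10, 13) -> (10, -13)

(10, -13)


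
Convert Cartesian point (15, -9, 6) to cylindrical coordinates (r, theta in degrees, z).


r = sqrt(15^2 + (-9)^2) = 17.4929
theta = atan2(-9, 15) = 329.0362 deg
z = 6

r = 17.4929, theta = 329.0362 deg, z = 6


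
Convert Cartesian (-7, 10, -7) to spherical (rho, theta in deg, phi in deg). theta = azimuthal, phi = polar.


rho = sqrt((-7)^2 + 10^2 + (-7)^2) = 14.0712
theta = atan2(10, -7) = 124.992 deg
phi = acos(-7/14.0712) = 119.8326 deg

rho = 14.0712, theta = 124.992 deg, phi = 119.8326 deg


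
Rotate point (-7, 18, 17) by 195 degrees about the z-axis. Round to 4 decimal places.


x' = -7*cos(195) - 18*sin(195) = 11.4202
y' = -7*sin(195) + 18*cos(195) = -15.5749
z' = 17

(11.4202, -15.5749, 17)


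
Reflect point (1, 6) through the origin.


Reflection through origin: (x, y) -> (-x, -y)
(1, 6) -> (-1, -6)

(-1, -6)
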